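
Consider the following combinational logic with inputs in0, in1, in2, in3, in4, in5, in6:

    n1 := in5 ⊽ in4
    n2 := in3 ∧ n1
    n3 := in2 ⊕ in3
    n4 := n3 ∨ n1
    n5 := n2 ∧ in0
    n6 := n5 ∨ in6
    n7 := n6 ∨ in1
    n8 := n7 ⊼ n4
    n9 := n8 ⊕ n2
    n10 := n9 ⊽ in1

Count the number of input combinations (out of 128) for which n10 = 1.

18

n10 = n9 ⊽ in1 must be 1, so both n9 = 0 and in1 = 0.
n9 = n8 ⊕ n2 must be 0, so n8 and n2 are equal.
Enumerating the 128 input combinations, 18 give n10 = 1 and 110 give n10 = 0.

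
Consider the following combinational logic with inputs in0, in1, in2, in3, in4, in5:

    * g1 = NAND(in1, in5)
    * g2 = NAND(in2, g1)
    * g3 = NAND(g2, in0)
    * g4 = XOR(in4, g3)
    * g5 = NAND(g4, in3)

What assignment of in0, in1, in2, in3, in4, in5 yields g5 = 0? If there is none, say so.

g5 = NAND(g4, in3) must be 0, so both g4 = 1 and in3 = 1.
Check with in0=1, in1=0, in2=0, in3=1, in4=1, in5=0:
g1 = NAND(in1, in5) = NAND(0, 0) = 1
g2 = NAND(in2, g1) = NAND(0, 1) = 1
g3 = NAND(g2, in0) = NAND(1, 1) = 0
g4 = XOR(in4, g3) = XOR(1, 0) = 1
g5 = NAND(g4, in3) = NAND(1, 1) = 0
So g5 = 0 as required.

in0=1, in1=0, in2=0, in3=1, in4=1, in5=0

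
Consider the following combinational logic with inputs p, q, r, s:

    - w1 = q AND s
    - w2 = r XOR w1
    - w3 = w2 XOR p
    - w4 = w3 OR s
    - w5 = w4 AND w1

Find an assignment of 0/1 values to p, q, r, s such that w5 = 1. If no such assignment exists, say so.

w5 = w4 AND w1 must be 1, so both w4 = 1 and w1 = 1.
w4 = w3 OR s must be 1, so at least one of w3, s is 1.
w1 = q AND s must be 1, so both q = 1 and s = 1.
Check with p=1, q=1, r=0, s=1:
w1 = q AND s = 1 AND 1 = 1
w2 = r XOR w1 = 0 XOR 1 = 1
w3 = w2 XOR p = 1 XOR 1 = 0
w4 = w3 OR s = 0 OR 1 = 1
w5 = w4 AND w1 = 1 AND 1 = 1
So w5 = 1 as required.

p=1, q=1, r=0, s=1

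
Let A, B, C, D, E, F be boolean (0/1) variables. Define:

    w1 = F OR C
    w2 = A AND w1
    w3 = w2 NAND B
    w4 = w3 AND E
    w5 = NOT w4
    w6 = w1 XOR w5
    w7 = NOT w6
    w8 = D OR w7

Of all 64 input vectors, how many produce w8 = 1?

w8 = D OR w7 must be 1, so at least one of D, w7 is 1.
Enumerating the 64 input combinations, 51 give w8 = 1 and 13 give w8 = 0.

51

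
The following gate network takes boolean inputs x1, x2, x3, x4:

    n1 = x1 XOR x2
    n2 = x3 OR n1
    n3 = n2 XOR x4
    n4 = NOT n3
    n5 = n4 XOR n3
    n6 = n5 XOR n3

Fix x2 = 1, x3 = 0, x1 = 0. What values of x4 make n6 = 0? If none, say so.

Check with x2 = 1, x3 = 0, x1 = 0 and x4=0:
n1 = x1 XOR x2 = 0 XOR 1 = 1
n2 = x3 OR n1 = 0 OR 1 = 1
n3 = n2 XOR x4 = 1 XOR 0 = 1
n4 = NOT n3 = NOT 1 = 0
n5 = n4 XOR n3 = 0 XOR 1 = 1
n6 = n5 XOR n3 = 1 XOR 1 = 0
So n6 = 0.

x4=0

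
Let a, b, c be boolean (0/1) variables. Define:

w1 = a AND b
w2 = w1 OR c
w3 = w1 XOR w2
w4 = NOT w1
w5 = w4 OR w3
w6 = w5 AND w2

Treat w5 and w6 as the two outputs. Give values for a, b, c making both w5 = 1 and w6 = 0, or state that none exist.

a=0, b=0, c=0

Check with a=0, b=0, c=0:
w1 = a AND b = 0 AND 0 = 0
w2 = w1 OR c = 0 OR 0 = 0
w3 = w1 XOR w2 = 0 XOR 0 = 0
w4 = NOT w1 = NOT 0 = 1
w5 = w4 OR w3 = 1 OR 0 = 1
w6 = w5 AND w2 = 1 AND 0 = 0
So w5 = 1 and w6 = 0.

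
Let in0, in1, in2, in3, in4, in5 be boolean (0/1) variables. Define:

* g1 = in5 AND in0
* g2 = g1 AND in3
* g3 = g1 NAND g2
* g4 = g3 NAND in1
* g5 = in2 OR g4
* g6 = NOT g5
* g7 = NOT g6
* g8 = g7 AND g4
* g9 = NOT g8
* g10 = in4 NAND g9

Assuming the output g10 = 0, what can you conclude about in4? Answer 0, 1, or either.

1

g10 = in4 NAND g9 must be 0, so both in4 = 1 and g9 = 1.
Every assignment with g10 = 0 has in4 = 1; there are 14 such assignment(s).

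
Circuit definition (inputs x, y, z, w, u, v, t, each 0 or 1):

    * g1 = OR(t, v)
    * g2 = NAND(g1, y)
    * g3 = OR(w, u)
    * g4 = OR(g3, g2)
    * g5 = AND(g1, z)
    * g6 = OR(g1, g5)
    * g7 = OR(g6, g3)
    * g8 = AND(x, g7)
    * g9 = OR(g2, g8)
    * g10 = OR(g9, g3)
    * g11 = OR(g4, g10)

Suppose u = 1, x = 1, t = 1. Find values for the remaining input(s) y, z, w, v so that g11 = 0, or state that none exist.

no solution exists

With u = 1, x = 1, t = 1 fixed, none of the 16 settings of y, z, w, v give g11 = 0.
For example, with y=1, z=0, w=1, v=1:
g1 = OR(t, v) = OR(1, 1) = 1
g2 = NAND(g1, y) = NAND(1, 1) = 0
g3 = OR(w, u) = OR(1, 1) = 1
g4 = OR(g3, g2) = OR(1, 0) = 1
g5 = AND(g1, z) = AND(1, 0) = 0
g6 = OR(g1, g5) = OR(1, 0) = 1
g7 = OR(g6, g3) = OR(1, 1) = 1
g8 = AND(x, g7) = AND(1, 1) = 1
g9 = OR(g2, g8) = OR(0, 1) = 1
g10 = OR(g9, g3) = OR(1, 1) = 1
g11 = OR(g4, g10) = OR(1, 1) = 1
giving g11 = 1 ≠ 0.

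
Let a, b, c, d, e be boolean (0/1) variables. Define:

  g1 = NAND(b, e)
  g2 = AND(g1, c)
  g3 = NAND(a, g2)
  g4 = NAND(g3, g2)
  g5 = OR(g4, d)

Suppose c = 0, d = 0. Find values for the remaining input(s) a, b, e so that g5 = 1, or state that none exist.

a=1, b=0, e=0

g5 = OR(g4, d) must be 1, so at least one of g4, d is 1.
Check with c = 0, d = 0 and a=1, b=0, e=0:
g1 = NAND(b, e) = NAND(0, 0) = 1
g2 = AND(g1, c) = AND(1, 0) = 0
g3 = NAND(a, g2) = NAND(1, 0) = 1
g4 = NAND(g3, g2) = NAND(1, 0) = 1
g5 = OR(g4, d) = OR(1, 0) = 1
So g5 = 1.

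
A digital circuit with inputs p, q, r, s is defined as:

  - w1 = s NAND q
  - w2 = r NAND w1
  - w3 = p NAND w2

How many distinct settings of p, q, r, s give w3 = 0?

w3 = p NAND w2 must be 0, so both p = 1 and w2 = 1.
Satisfying assignments:
  p=1, q=0, r=0, s=0
  p=1, q=0, r=0, s=1
  p=1, q=1, r=0, s=0
  p=1, q=1, r=0, s=1
  p=1, q=1, r=1, s=1

5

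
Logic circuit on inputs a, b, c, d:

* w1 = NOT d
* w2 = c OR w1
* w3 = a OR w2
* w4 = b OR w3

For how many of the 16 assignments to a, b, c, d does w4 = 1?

w4 = b OR w3 must be 1, so at least one of b, w3 is 1.
Enumerating the 16 input combinations, 15 give w4 = 1 and 1 give w4 = 0.

15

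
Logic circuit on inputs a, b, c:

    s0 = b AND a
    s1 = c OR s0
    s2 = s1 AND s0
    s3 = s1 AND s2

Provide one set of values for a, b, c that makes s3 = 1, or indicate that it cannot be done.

Check with a=1, b=1, c=1:
s0 = b AND a = 1 AND 1 = 1
s1 = c OR s0 = 1 OR 1 = 1
s2 = s1 AND s0 = 1 AND 1 = 1
s3 = s1 AND s2 = 1 AND 1 = 1
So s3 = 1 as required.

a=1, b=1, c=1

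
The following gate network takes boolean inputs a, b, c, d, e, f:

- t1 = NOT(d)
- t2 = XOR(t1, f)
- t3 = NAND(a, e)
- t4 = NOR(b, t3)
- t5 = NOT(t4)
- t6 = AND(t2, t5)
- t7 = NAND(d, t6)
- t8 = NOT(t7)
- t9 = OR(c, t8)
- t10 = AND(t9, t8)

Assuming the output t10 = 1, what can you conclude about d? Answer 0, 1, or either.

1

t10 = AND(t9, t8) must be 1, so both t9 = 1 and t8 = 1.
t9 = OR(c, t8) must be 1, so at least one of c, t8 is 1.
Every assignment with t10 = 1 has d = 1; there are 14 such assignment(s).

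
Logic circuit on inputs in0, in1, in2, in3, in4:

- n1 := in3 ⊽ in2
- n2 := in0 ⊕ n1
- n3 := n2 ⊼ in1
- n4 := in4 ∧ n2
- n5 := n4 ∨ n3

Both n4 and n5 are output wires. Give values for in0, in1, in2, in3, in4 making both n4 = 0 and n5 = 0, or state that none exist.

in0=1, in1=1, in2=1, in3=1, in4=0

Check with in0=1, in1=1, in2=1, in3=1, in4=0:
n1 = in3 ⊽ in2 = 1 ⊽ 1 = 0
n2 = in0 ⊕ n1 = 1 ⊕ 0 = 1
n3 = n2 ⊼ in1 = 1 ⊼ 1 = 0
n4 = in4 ∧ n2 = 0 ∧ 1 = 0
n5 = n4 ∨ n3 = 0 ∨ 0 = 0
So n4 = 0 and n5 = 0.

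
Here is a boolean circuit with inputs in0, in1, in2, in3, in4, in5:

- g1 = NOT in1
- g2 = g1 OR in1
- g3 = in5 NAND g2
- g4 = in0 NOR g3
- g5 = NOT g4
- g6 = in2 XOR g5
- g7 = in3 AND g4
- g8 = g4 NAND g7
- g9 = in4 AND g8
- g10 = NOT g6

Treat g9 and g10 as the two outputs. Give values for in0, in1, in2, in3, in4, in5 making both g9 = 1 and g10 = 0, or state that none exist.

in0=0, in1=0, in2=1, in3=0, in4=1, in5=1

Check with in0=0, in1=0, in2=1, in3=0, in4=1, in5=1:
g1 = NOT in1 = NOT 0 = 1
g2 = g1 OR in1 = 1 OR 0 = 1
g3 = in5 NAND g2 = 1 NAND 1 = 0
g4 = in0 NOR g3 = 0 NOR 0 = 1
g5 = NOT g4 = NOT 1 = 0
g6 = in2 XOR g5 = 1 XOR 0 = 1
g7 = in3 AND g4 = 0 AND 1 = 0
g8 = g4 NAND g7 = 1 NAND 0 = 1
g9 = in4 AND g8 = 1 AND 1 = 1
g10 = NOT g6 = NOT 1 = 0
So g9 = 1 and g10 = 0.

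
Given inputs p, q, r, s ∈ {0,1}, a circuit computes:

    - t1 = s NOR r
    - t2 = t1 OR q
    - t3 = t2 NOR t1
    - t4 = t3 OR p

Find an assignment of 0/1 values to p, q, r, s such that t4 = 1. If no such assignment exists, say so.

t4 = t3 OR p must be 1, so at least one of t3, p is 1.
Check with p=1 q=0 r=0 s=1:
t1 = s NOR r = 1 NOR 0 = 0
t2 = t1 OR q = 0 OR 0 = 0
t3 = t2 NOR t1 = 0 NOR 0 = 1
t4 = t3 OR p = 1 OR 1 = 1
So t4 = 1 as required.

p=1 q=0 r=0 s=1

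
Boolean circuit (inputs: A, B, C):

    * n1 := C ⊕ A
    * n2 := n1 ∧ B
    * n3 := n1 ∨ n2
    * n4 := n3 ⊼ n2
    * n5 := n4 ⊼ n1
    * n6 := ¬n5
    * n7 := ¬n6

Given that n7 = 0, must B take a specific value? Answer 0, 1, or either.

n7 = ¬n6 must be 0, so n6 = 1.
Every assignment with n7 = 0 has B = 0; there are 2 such assignment(s).
  A=0, B=0, C=1
  A=1, B=0, C=0

0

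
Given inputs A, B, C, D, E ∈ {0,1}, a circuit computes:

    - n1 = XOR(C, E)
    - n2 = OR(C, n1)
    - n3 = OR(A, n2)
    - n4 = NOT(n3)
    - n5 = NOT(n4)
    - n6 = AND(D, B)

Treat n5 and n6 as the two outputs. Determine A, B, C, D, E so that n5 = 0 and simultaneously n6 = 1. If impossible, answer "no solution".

A=0, B=1, C=0, D=1, E=0

Check with A=0, B=1, C=0, D=1, E=0:
n1 = XOR(C, E) = XOR(0, 0) = 0
n2 = OR(C, n1) = OR(0, 0) = 0
n3 = OR(A, n2) = OR(0, 0) = 0
n4 = NOT(n3) = NOT 0 = 1
n5 = NOT(n4) = NOT 1 = 0
n6 = AND(D, B) = AND(1, 1) = 1
So n5 = 0 and n6 = 1.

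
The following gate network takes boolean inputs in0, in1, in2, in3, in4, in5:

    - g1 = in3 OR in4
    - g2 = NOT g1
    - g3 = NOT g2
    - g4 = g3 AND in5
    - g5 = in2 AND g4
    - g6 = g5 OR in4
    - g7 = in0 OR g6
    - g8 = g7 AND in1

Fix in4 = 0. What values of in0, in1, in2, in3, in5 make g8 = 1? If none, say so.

g8 = g7 AND in1 must be 1, so both g7 = 1 and in1 = 1.
g7 = in0 OR g6 must be 1, so at least one of in0, g6 is 1.
Check with in4 = 0 and in0=1, in1=1, in2=0, in3=0, in5=1:
g1 = in3 OR in4 = 0 OR 0 = 0
g2 = NOT g1 = NOT 0 = 1
g3 = NOT g2 = NOT 1 = 0
g4 = g3 AND in5 = 0 AND 1 = 0
g5 = in2 AND g4 = 0 AND 0 = 0
g6 = g5 OR in4 = 0 OR 0 = 0
g7 = in0 OR g6 = 1 OR 0 = 1
g8 = g7 AND in1 = 1 AND 1 = 1
So g8 = 1.

in0=1, in1=1, in2=0, in3=0, in5=1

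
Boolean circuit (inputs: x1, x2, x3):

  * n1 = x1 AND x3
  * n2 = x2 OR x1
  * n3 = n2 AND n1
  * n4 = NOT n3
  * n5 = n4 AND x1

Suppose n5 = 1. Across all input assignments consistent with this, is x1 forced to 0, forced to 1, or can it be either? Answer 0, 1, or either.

n5 = n4 AND x1 must be 1, so both n4 = 1 and x1 = 1.
Every assignment with n5 = 1 has x1 = 1; there are 2 such assignment(s).
  x1=1, x2=0, x3=0
  x1=1, x2=1, x3=0

1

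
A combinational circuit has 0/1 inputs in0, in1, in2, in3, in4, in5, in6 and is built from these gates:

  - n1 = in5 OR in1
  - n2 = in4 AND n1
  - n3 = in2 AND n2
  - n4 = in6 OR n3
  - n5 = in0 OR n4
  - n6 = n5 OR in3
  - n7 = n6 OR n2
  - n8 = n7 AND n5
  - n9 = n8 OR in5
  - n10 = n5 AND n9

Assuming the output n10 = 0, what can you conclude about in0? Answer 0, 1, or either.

n10 = n5 AND n9 must be 0, so at least one of n5, n9 is 0.
Every assignment with n10 = 0 has in0 = 0; there are 26 such assignment(s).

0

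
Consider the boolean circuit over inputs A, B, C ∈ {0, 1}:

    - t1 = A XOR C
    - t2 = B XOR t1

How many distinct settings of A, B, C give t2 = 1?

t2 = B XOR t1 must be 1, so B and t1 differ.
Enumerating the 8 input combinations, 4 give t2 = 1 and 4 give t2 = 0.

4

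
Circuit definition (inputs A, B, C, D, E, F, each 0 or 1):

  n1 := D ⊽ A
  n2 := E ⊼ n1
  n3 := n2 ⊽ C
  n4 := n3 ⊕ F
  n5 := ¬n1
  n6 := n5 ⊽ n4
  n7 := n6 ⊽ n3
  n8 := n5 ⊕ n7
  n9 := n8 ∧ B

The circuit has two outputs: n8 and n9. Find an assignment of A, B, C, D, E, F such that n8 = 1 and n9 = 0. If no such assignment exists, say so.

Check with A=0, B=0, C=0, D=0, E=0, F=1:
n1 = D ⊽ A = 0 ⊽ 0 = 1
n2 = E ⊼ n1 = 0 ⊼ 1 = 1
n3 = n2 ⊽ C = 1 ⊽ 0 = 0
n4 = n3 ⊕ F = 0 ⊕ 1 = 1
n5 = ¬n1 = ¬1 = 0
n6 = n5 ⊽ n4 = 0 ⊽ 1 = 0
n7 = n6 ⊽ n3 = 0 ⊽ 0 = 1
n8 = n5 ⊕ n7 = 0 ⊕ 1 = 1
n9 = n8 ∧ B = 1 ∧ 0 = 0
So n8 = 1 and n9 = 0.

A=0, B=0, C=0, D=0, E=0, F=1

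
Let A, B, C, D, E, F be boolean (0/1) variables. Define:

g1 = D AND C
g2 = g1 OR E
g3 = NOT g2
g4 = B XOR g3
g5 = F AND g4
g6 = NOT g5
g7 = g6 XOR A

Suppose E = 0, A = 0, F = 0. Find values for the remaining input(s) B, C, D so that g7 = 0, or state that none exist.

no solution exists

With E = 0, A = 0, F = 0 fixed, none of the 8 settings of B, C, D give g7 = 0.
For example, with B=0, C=1, D=0:
g1 = D AND C = 0 AND 1 = 0
g2 = g1 OR E = 0 OR 0 = 0
g3 = NOT g2 = NOT 0 = 1
g4 = B XOR g3 = 0 XOR 1 = 1
g5 = F AND g4 = 0 AND 1 = 0
g6 = NOT g5 = NOT 0 = 1
g7 = g6 XOR A = 1 XOR 0 = 1
giving g7 = 1 ≠ 0.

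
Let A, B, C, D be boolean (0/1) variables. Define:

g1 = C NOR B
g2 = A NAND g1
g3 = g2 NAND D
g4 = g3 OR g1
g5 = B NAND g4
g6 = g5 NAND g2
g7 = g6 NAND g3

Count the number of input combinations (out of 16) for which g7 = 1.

g7 = g6 NAND g3 must be 1, so at least one of g6, g3 is 0.
Enumerating the 16 input combinations, 10 give g7 = 1 and 6 give g7 = 0.

10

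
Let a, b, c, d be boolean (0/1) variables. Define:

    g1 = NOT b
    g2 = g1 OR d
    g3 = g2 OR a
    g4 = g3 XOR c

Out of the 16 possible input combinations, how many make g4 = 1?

g4 = g3 XOR c must be 1, so g3 and c differ.
Enumerating the 16 input combinations, 8 give g4 = 1 and 8 give g4 = 0.

8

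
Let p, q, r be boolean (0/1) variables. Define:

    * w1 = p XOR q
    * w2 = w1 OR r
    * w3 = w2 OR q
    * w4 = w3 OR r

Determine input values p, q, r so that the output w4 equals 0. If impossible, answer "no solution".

w4 = w3 OR r must be 0, so both w3 = 0 and r = 0.
w3 = w2 OR q must be 0, so both w2 = 0 and q = 0.
w2 = w1 OR r must be 0, so both w1 = 0 and r = 0.
Check with p=0, q=0, r=0:
w1 = p XOR q = 0 XOR 0 = 0
w2 = w1 OR r = 0 OR 0 = 0
w3 = w2 OR q = 0 OR 0 = 0
w4 = w3 OR r = 0 OR 0 = 0
So w4 = 0 as required.

p=0, q=0, r=0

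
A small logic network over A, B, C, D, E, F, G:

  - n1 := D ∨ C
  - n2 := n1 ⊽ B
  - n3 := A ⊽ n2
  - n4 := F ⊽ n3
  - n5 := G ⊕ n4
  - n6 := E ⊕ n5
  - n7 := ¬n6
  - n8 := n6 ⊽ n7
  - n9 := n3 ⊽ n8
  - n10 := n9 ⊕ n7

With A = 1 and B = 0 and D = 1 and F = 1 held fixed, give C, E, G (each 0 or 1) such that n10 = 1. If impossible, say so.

Check with A = 1 and B = 0 and D = 1 and F = 1 and C=0, E=0, G=1:
n1 = D ∨ C = 1 ∨ 0 = 1
n2 = n1 ⊽ B = 1 ⊽ 0 = 0
n3 = A ⊽ n2 = 1 ⊽ 0 = 0
n4 = F ⊽ n3 = 1 ⊽ 0 = 0
n5 = G ⊕ n4 = 1 ⊕ 0 = 1
n6 = E ⊕ n5 = 0 ⊕ 1 = 1
n7 = ¬n6 = ¬1 = 0
n8 = n6 ⊽ n7 = 1 ⊽ 0 = 0
n9 = n3 ⊽ n8 = 0 ⊽ 0 = 1
n10 = n9 ⊕ n7 = 1 ⊕ 0 = 1
So n10 = 1.

C=0 E=0 G=1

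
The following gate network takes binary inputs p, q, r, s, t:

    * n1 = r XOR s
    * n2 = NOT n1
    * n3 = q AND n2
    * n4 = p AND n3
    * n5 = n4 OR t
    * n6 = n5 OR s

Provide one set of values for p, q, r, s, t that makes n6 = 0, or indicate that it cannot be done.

p=0, q=0, r=0, s=0, t=0

n6 = n5 OR s must be 0, so both n5 = 0 and s = 0.
n5 = n4 OR t must be 0, so both n4 = 0 and t = 0.
n4 = p AND n3 must be 0, so at least one of p, n3 is 0.
Check with p=0, q=0, r=0, s=0, t=0:
n1 = r XOR s = 0 XOR 0 = 0
n2 = NOT n1 = NOT 0 = 1
n3 = q AND n2 = 0 AND 1 = 0
n4 = p AND n3 = 0 AND 0 = 0
n5 = n4 OR t = 0 OR 0 = 0
n6 = n5 OR s = 0 OR 0 = 0
So n6 = 0 as required.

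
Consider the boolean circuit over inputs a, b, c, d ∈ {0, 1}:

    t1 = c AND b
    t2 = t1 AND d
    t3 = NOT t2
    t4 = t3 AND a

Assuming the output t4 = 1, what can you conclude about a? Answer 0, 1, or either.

t4 = t3 AND a must be 1, so both t3 = 1 and a = 1.
Every assignment with t4 = 1 has a = 1; there are 7 such assignment(s).

1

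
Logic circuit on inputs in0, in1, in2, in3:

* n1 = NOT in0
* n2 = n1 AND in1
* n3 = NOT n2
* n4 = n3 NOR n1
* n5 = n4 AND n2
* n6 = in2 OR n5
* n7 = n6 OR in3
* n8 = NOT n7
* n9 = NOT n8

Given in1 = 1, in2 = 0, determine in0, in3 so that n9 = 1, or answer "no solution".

n9 = NOT n8 must be 1, so n8 = 0.
n8 = NOT n7 must be 0, so n7 = 1.
Check with in1 = 1, in2 = 0 and in0=1, in3=1:
n1 = NOT in0 = NOT 1 = 0
n2 = n1 AND in1 = 0 AND 1 = 0
n3 = NOT n2 = NOT 0 = 1
n4 = n3 NOR n1 = 1 NOR 0 = 0
n5 = n4 AND n2 = 0 AND 0 = 0
n6 = in2 OR n5 = 0 OR 0 = 0
n7 = n6 OR in3 = 0 OR 1 = 1
n8 = NOT n7 = NOT 1 = 0
n9 = NOT n8 = NOT 0 = 1
So n9 = 1.

in0=1 in3=1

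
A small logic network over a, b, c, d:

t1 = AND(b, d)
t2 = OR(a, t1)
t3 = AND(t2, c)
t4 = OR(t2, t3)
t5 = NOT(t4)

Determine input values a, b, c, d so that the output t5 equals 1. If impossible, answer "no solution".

a=0, b=1, c=1, d=0

t5 = NOT(t4) must be 1, so t4 = 0.
Check with a=0, b=1, c=1, d=0:
t1 = AND(b, d) = AND(1, 0) = 0
t2 = OR(a, t1) = OR(0, 0) = 0
t3 = AND(t2, c) = AND(0, 1) = 0
t4 = OR(t2, t3) = OR(0, 0) = 0
t5 = NOT(t4) = NOT 0 = 1
So t5 = 1 as required.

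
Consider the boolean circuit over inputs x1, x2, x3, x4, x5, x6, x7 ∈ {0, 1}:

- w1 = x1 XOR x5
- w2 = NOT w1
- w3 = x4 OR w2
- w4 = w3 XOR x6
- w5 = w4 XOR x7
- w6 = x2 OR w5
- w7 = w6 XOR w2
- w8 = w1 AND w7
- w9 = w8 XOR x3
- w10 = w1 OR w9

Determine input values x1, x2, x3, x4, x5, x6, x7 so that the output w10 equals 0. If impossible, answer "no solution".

w10 = w1 OR w9 must be 0, so both w1 = 0 and w9 = 0.
w1 = x1 XOR x5 must be 0, so x1 and x5 are equal.
w9 = w8 XOR x3 must be 0, so w8 and x3 are equal.
Check with x1=1, x2=1, x3=0, x4=1, x5=1, x6=1, x7=1:
w1 = x1 XOR x5 = 1 XOR 1 = 0
w2 = NOT w1 = NOT 0 = 1
w3 = x4 OR w2 = 1 OR 1 = 1
w4 = w3 XOR x6 = 1 XOR 1 = 0
w5 = w4 XOR x7 = 0 XOR 1 = 1
w6 = x2 OR w5 = 1 OR 1 = 1
w7 = w6 XOR w2 = 1 XOR 1 = 0
w8 = w1 AND w7 = 0 AND 0 = 0
w9 = w8 XOR x3 = 0 XOR 0 = 0
w10 = w1 OR w9 = 0 OR 0 = 0
So w10 = 0 as required.

x1=1, x2=1, x3=0, x4=1, x5=1, x6=1, x7=1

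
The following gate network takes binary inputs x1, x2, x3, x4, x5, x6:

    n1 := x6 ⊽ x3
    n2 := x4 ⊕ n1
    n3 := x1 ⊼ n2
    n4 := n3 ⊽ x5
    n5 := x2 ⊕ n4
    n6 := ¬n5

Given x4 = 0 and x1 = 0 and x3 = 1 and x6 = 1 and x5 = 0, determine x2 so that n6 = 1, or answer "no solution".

x2=0

n6 = ¬n5 must be 1, so n5 = 0.
Check with x4 = 0 and x1 = 0 and x3 = 1 and x6 = 1 and x5 = 0 and x2=0:
n1 = x6 ⊽ x3 = 1 ⊽ 1 = 0
n2 = x4 ⊕ n1 = 0 ⊕ 0 = 0
n3 = x1 ⊼ n2 = 0 ⊼ 0 = 1
n4 = n3 ⊽ x5 = 1 ⊽ 0 = 0
n5 = x2 ⊕ n4 = 0 ⊕ 0 = 0
n6 = ¬n5 = ¬0 = 1
So n6 = 1.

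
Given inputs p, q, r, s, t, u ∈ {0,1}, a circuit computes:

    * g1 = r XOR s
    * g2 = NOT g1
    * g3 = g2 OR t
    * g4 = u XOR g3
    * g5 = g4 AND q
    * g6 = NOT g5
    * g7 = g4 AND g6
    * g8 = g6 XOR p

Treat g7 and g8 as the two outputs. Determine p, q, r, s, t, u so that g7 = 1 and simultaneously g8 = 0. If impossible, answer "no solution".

Check with p=1, q=0, r=1, s=0, t=0, u=1:
g1 = r XOR s = 1 XOR 0 = 1
g2 = NOT g1 = NOT 1 = 0
g3 = g2 OR t = 0 OR 0 = 0
g4 = u XOR g3 = 1 XOR 0 = 1
g5 = g4 AND q = 1 AND 0 = 0
g6 = NOT g5 = NOT 0 = 1
g7 = g4 AND g6 = 1 AND 1 = 1
g8 = g6 XOR p = 1 XOR 1 = 0
So g7 = 1 and g8 = 0.

p=1, q=0, r=1, s=0, t=0, u=1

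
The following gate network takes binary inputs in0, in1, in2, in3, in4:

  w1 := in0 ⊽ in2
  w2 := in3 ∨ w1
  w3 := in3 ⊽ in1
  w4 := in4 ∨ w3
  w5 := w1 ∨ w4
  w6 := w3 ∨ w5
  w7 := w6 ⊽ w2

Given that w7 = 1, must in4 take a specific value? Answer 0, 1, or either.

w7 = w6 ⊽ w2 must be 1, so both w6 = 0 and w2 = 0.
w6 = w3 ∨ w5 must be 0, so both w3 = 0 and w5 = 0.
w2 = in3 ∨ w1 must be 0, so both in3 = 0 and w1 = 0.
Every assignment with w7 = 1 has in4 = 0; there are 3 such assignment(s).
  in0=0, in1=1, in2=1, in3=0, in4=0
  in0=1, in1=1, in2=0, in3=0, in4=0
  in0=1, in1=1, in2=1, in3=0, in4=0

0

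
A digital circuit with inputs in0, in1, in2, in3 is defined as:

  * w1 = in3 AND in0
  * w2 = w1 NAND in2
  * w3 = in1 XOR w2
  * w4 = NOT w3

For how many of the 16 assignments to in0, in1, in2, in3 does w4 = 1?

w4 = NOT w3 must be 1, so w3 = 0.
w3 = in1 XOR w2 must be 0, so in1 and w2 are equal.
Enumerating the 16 input combinations, 8 give w4 = 1 and 8 give w4 = 0.

8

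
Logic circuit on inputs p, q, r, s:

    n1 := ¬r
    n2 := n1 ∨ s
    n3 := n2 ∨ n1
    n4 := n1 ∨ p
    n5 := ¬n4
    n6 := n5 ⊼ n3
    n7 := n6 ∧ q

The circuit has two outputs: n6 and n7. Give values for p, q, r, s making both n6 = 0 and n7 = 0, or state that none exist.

Check with p=0, q=1, r=1, s=1:
n1 = ¬r = ¬1 = 0
n2 = n1 ∨ s = 0 ∨ 1 = 1
n3 = n2 ∨ n1 = 1 ∨ 0 = 1
n4 = n1 ∨ p = 0 ∨ 0 = 0
n5 = ¬n4 = ¬0 = 1
n6 = n5 ⊼ n3 = 1 ⊼ 1 = 0
n7 = n6 ∧ q = 0 ∧ 1 = 0
So n6 = 0 and n7 = 0.

p=0, q=1, r=1, s=1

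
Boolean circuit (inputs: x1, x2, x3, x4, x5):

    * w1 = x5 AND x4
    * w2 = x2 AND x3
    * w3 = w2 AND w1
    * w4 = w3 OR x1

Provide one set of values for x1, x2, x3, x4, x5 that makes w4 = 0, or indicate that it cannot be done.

Check with x1=0, x2=0, x3=0, x4=1, x5=1:
w1 = x5 AND x4 = 1 AND 1 = 1
w2 = x2 AND x3 = 0 AND 0 = 0
w3 = w2 AND w1 = 0 AND 1 = 0
w4 = w3 OR x1 = 0 OR 0 = 0
So w4 = 0 as required.

x1=0, x2=0, x3=0, x4=1, x5=1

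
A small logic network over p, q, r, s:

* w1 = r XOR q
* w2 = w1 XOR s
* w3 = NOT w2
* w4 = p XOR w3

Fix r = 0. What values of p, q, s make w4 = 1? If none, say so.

p=1, q=1, s=0

w4 = p XOR w3 must be 1, so p and w3 differ.
Check with r = 0 and p=1, q=1, s=0:
w1 = r XOR q = 0 XOR 1 = 1
w2 = w1 XOR s = 1 XOR 0 = 1
w3 = NOT w2 = NOT 1 = 0
w4 = p XOR w3 = 1 XOR 0 = 1
So w4 = 1.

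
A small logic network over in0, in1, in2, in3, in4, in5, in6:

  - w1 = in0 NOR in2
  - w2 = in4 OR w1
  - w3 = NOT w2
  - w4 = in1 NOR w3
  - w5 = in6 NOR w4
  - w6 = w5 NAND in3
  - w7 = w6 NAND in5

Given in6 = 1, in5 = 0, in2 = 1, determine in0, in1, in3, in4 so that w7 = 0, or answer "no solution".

With in6 = 1, in5 = 0, in2 = 1 fixed, none of the 16 settings of in0, in1, in3, in4 give w7 = 0.
For example, with in0=0, in1=1, in3=0, in4=1:
w1 = in0 NOR in2 = 0 NOR 1 = 0
w2 = in4 OR w1 = 1 OR 0 = 1
w3 = NOT w2 = NOT 1 = 0
w4 = in1 NOR w3 = 1 NOR 0 = 0
w5 = in6 NOR w4 = 1 NOR 0 = 0
w6 = w5 NAND in3 = 0 NAND 0 = 1
w7 = w6 NAND in5 = 1 NAND 0 = 1
giving w7 = 1 ≠ 0.

no solution exists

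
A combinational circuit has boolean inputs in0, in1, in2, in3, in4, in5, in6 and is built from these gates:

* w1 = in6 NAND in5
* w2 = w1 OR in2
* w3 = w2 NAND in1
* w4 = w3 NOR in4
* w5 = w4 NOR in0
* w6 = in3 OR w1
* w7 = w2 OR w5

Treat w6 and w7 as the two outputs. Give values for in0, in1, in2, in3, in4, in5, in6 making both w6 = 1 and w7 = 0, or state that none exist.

Check with in0=1, in1=1, in2=0, in3=1, in4=0, in5=1, in6=1:
w1 = in6 NAND in5 = 1 NAND 1 = 0
w2 = w1 OR in2 = 0 OR 0 = 0
w3 = w2 NAND in1 = 0 NAND 1 = 1
w4 = w3 NOR in4 = 1 NOR 0 = 0
w5 = w4 NOR in0 = 0 NOR 1 = 0
w6 = in3 OR w1 = 1 OR 0 = 1
w7 = w2 OR w5 = 0 OR 0 = 0
So w6 = 1 and w7 = 0.

in0=1, in1=1, in2=0, in3=1, in4=0, in5=1, in6=1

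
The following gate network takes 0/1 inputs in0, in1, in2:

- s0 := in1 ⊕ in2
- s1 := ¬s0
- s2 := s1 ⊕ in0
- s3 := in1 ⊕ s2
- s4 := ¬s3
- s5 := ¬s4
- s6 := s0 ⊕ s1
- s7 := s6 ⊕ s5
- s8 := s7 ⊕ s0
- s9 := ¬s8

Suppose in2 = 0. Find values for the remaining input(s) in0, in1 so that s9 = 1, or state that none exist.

s9 = ¬s8 must be 1, so s8 = 0.
s8 = s7 ⊕ s0 must be 0, so s7 and s0 are equal.
Check with in2 = 0 and in0=1, in1=1:
s0 = in1 ⊕ in2 = 1 ⊕ 0 = 1
s1 = ¬s0 = ¬1 = 0
s2 = s1 ⊕ in0 = 0 ⊕ 1 = 1
s3 = in1 ⊕ s2 = 1 ⊕ 1 = 0
s4 = ¬s3 = ¬0 = 1
s5 = ¬s4 = ¬1 = 0
s6 = s0 ⊕ s1 = 1 ⊕ 0 = 1
s7 = s6 ⊕ s5 = 1 ⊕ 0 = 1
s8 = s7 ⊕ s0 = 1 ⊕ 1 = 0
s9 = ¬s8 = ¬0 = 1
So s9 = 1.

in0=1 in1=1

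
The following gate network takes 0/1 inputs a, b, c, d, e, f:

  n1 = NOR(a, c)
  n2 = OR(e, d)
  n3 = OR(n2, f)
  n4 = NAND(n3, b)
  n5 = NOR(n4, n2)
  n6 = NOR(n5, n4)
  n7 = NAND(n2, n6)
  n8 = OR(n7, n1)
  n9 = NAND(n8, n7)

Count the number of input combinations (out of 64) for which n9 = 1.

24

n9 = NAND(n8, n7) must be 1, so at least one of n8, n7 is 0.
Enumerating the 64 input combinations, 24 give n9 = 1 and 40 give n9 = 0.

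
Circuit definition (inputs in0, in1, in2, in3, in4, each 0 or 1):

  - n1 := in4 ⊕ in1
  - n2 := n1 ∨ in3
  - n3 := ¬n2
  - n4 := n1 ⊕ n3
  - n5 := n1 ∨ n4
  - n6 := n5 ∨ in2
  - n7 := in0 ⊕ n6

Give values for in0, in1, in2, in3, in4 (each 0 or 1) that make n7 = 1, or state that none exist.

in0=0, in1=1, in2=1, in3=1, in4=0

Check with in0=0, in1=1, in2=1, in3=1, in4=0:
n1 = in4 ⊕ in1 = 0 ⊕ 1 = 1
n2 = n1 ∨ in3 = 1 ∨ 1 = 1
n3 = ¬n2 = ¬1 = 0
n4 = n1 ⊕ n3 = 1 ⊕ 0 = 1
n5 = n1 ∨ n4 = 1 ∨ 1 = 1
n6 = n5 ∨ in2 = 1 ∨ 1 = 1
n7 = in0 ⊕ n6 = 0 ⊕ 1 = 1
So n7 = 1 as required.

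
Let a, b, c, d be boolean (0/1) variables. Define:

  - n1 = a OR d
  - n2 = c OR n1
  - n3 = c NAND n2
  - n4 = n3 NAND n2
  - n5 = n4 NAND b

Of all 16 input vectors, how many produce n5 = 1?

11

n5 = n4 NAND b must be 1, so at least one of n4, b is 0.
Enumerating the 16 input combinations, 11 give n5 = 1 and 5 give n5 = 0.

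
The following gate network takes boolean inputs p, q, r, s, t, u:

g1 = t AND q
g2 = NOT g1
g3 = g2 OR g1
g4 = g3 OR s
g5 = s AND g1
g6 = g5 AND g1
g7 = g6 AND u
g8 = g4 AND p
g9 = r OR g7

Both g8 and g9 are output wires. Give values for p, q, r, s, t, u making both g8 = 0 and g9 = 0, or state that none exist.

p=0, q=1, r=0, s=1, t=1, u=0

Check with p=0, q=1, r=0, s=1, t=1, u=0:
g1 = t AND q = 1 AND 1 = 1
g2 = NOT g1 = NOT 1 = 0
g3 = g2 OR g1 = 0 OR 1 = 1
g4 = g3 OR s = 1 OR 1 = 1
g5 = s AND g1 = 1 AND 1 = 1
g6 = g5 AND g1 = 1 AND 1 = 1
g7 = g6 AND u = 1 AND 0 = 0
g8 = g4 AND p = 1 AND 0 = 0
g9 = r OR g7 = 0 OR 0 = 0
So g8 = 0 and g9 = 0.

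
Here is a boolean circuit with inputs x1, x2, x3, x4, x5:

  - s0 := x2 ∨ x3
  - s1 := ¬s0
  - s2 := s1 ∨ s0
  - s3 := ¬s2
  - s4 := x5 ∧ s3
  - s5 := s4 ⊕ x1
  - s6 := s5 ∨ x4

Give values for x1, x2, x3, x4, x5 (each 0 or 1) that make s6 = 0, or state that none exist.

x1=0, x2=0, x3=1, x4=0, x5=0

s6 = s5 ∨ x4 must be 0, so both s5 = 0 and x4 = 0.
s5 = s4 ⊕ x1 must be 0, so s4 and x1 are equal.
Check with x1=0, x2=0, x3=1, x4=0, x5=0:
s0 = x2 ∨ x3 = 0 ∨ 1 = 1
s1 = ¬s0 = ¬1 = 0
s2 = s1 ∨ s0 = 0 ∨ 1 = 1
s3 = ¬s2 = ¬1 = 0
s4 = x5 ∧ s3 = 0 ∧ 0 = 0
s5 = s4 ⊕ x1 = 0 ⊕ 0 = 0
s6 = s5 ∨ x4 = 0 ∨ 0 = 0
So s6 = 0 as required.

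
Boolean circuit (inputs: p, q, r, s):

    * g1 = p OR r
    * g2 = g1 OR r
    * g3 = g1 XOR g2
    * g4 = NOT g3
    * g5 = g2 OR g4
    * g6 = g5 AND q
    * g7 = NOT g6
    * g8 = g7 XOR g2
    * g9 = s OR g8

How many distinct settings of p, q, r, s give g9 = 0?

g9 = s OR g8 must be 0, so both s = 0 and g8 = 0.
g8 = g7 XOR g2 must be 0, so g7 and g2 are equal.
Satisfying assignments:
  p=0, q=0, r=1, s=0
  p=0, q=1, r=0, s=0
  p=1, q=0, r=0, s=0
  p=1, q=0, r=1, s=0

4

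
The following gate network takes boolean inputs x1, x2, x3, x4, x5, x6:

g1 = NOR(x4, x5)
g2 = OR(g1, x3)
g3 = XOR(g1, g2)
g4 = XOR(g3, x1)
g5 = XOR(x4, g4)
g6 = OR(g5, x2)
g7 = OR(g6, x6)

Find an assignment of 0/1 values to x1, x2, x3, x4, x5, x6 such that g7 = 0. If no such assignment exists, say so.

g7 = OR(g6, x6) must be 0, so both g6 = 0 and x6 = 0.
g6 = OR(g5, x2) must be 0, so both g5 = 0 and x2 = 0.
g5 = XOR(x4, g4) must be 0, so x4 and g4 are equal.
Check with x1=1, x2=0, x3=0, x4=1, x5=0, x6=0:
g1 = NOR(x4, x5) = NOR(1, 0) = 0
g2 = OR(g1, x3) = OR(0, 0) = 0
g3 = XOR(g1, g2) = XOR(0, 0) = 0
g4 = XOR(g3, x1) = XOR(0, 1) = 1
g5 = XOR(x4, g4) = XOR(1, 1) = 0
g6 = OR(g5, x2) = OR(0, 0) = 0
g7 = OR(g6, x6) = OR(0, 0) = 0
So g7 = 0 as required.

x1=1, x2=0, x3=0, x4=1, x5=0, x6=0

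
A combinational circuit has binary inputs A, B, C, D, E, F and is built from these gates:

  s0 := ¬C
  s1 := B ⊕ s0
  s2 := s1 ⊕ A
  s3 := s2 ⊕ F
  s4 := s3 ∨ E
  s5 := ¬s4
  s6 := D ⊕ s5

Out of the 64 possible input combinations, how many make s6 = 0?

s6 = D ⊕ s5 must be 0, so D and s5 are equal.
Enumerating the 64 input combinations, 32 give s6 = 0 and 32 give s6 = 1.

32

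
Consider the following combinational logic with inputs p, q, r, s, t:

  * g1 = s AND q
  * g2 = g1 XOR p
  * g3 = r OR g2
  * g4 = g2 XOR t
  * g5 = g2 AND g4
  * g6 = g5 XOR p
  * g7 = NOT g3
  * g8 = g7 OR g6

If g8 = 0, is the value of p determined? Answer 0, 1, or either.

Both values of p occur among assignments with g8 = 0:
  p=0: p=0, q=0, r=1, s=0, t=0
  p=1: p=1, q=0, r=0, s=0, t=0

either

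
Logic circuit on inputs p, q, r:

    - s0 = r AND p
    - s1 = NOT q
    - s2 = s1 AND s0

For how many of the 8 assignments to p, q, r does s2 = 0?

s2 = s1 AND s0 must be 0, so at least one of s1, s0 is 0.
Enumerating the 8 input combinations, 7 give s2 = 0 and 1 give s2 = 1.

7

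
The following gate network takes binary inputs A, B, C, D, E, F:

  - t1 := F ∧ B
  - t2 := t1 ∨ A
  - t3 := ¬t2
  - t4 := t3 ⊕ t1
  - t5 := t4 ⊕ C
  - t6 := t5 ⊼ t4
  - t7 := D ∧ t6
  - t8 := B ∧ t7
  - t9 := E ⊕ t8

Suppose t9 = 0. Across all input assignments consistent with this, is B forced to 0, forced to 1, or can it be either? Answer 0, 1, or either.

Both values of B occur among assignments with t9 = 0:
  B=0: A=0, B=0, C=0, D=0, E=0, F=0
  B=1: A=0, B=1, C=0, D=0, E=0, F=0

either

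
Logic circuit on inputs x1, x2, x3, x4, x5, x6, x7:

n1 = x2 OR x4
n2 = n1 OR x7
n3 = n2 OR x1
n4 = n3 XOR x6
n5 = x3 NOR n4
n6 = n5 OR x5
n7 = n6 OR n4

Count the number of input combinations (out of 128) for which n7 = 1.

n7 = n6 OR n4 must be 1, so at least one of n6, n4 is 1.
Enumerating the 128 input combinations, 112 give n7 = 1 and 16 give n7 = 0.

112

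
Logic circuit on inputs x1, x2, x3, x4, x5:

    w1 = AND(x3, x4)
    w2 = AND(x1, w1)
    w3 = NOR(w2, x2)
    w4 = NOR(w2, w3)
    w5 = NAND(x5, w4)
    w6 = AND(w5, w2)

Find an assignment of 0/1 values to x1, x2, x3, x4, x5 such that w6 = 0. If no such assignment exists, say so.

w6 = AND(w5, w2) must be 0, so at least one of w5, w2 is 0.
Check with x1=0, x2=0, x3=1, x4=1, x5=1:
w1 = AND(x3, x4) = AND(1, 1) = 1
w2 = AND(x1, w1) = AND(0, 1) = 0
w3 = NOR(w2, x2) = NOR(0, 0) = 1
w4 = NOR(w2, w3) = NOR(0, 1) = 0
w5 = NAND(x5, w4) = NAND(1, 0) = 1
w6 = AND(w5, w2) = AND(1, 0) = 0
So w6 = 0 as required.

x1=0, x2=0, x3=1, x4=1, x5=1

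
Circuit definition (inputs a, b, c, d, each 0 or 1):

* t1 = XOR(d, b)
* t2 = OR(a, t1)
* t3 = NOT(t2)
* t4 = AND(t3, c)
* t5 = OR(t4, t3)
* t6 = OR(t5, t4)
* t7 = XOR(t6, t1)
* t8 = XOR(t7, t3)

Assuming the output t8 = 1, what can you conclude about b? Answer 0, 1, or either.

either

Both values of b occur among assignments with t8 = 1:
  b=0: a=0, b=0, c=0, d=1
  b=1: a=0, b=1, c=0, d=0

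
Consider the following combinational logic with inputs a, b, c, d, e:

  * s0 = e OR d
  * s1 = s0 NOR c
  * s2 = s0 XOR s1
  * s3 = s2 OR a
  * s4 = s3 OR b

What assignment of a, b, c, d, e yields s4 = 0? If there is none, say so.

a=0, b=0, c=1, d=0, e=0

s4 = s3 OR b must be 0, so both s3 = 0 and b = 0.
s3 = s2 OR a must be 0, so both s2 = 0 and a = 0.
Check with a=0, b=0, c=1, d=0, e=0:
s0 = e OR d = 0 OR 0 = 0
s1 = s0 NOR c = 0 NOR 1 = 0
s2 = s0 XOR s1 = 0 XOR 0 = 0
s3 = s2 OR a = 0 OR 0 = 0
s4 = s3 OR b = 0 OR 0 = 0
So s4 = 0 as required.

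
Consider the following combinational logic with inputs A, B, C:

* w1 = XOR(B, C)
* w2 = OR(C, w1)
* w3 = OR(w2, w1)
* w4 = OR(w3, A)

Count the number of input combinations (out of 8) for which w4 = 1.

7

w4 = OR(w3, A) must be 1, so at least one of w3, A is 1.
Enumerating the 8 input combinations, 7 give w4 = 1 and 1 give w4 = 0.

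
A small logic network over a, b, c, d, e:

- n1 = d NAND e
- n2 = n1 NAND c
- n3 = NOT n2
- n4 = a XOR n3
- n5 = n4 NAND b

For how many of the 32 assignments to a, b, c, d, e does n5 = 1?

n5 = n4 NAND b must be 1, so at least one of n4, b is 0.
Enumerating the 32 input combinations, 24 give n5 = 1 and 8 give n5 = 0.

24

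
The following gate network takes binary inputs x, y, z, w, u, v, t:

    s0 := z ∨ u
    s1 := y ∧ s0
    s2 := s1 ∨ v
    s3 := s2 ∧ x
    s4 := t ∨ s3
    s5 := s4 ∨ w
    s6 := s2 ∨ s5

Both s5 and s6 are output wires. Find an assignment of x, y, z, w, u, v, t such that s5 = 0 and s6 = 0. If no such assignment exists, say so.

Check with x=0, y=0, z=0, w=0, u=0, v=0, t=0:
s0 = z ∨ u = 0 ∨ 0 = 0
s1 = y ∧ s0 = 0 ∧ 0 = 0
s2 = s1 ∨ v = 0 ∨ 0 = 0
s3 = s2 ∧ x = 0 ∧ 0 = 0
s4 = t ∨ s3 = 0 ∨ 0 = 0
s5 = s4 ∨ w = 0 ∨ 0 = 0
s6 = s2 ∨ s5 = 0 ∨ 0 = 0
So s5 = 0 and s6 = 0.

x=0, y=0, z=0, w=0, u=0, v=0, t=0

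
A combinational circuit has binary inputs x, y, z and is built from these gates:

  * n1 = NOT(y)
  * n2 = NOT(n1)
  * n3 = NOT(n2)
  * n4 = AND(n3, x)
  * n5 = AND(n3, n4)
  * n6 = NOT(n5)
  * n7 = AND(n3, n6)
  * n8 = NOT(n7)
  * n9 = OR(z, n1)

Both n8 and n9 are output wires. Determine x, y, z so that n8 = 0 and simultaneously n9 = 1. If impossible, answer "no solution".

x=0, y=0, z=0

Check with x=0, y=0, z=0:
n1 = NOT(y) = NOT 0 = 1
n2 = NOT(n1) = NOT 1 = 0
n3 = NOT(n2) = NOT 0 = 1
n4 = AND(n3, x) = AND(1, 0) = 0
n5 = AND(n3, n4) = AND(1, 0) = 0
n6 = NOT(n5) = NOT 0 = 1
n7 = AND(n3, n6) = AND(1, 1) = 1
n8 = NOT(n7) = NOT 1 = 0
n9 = OR(z, n1) = OR(0, 1) = 1
So n8 = 0 and n9 = 1.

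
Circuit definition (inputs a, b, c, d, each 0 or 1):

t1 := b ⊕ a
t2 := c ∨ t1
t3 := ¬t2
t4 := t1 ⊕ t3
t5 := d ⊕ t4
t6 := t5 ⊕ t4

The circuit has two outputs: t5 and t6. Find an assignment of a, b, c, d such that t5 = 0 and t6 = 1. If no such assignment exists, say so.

a=1, b=0, c=1, d=1

Check with a=1, b=0, c=1, d=1:
t1 = b ⊕ a = 0 ⊕ 1 = 1
t2 = c ∨ t1 = 1 ∨ 1 = 1
t3 = ¬t2 = ¬1 = 0
t4 = t1 ⊕ t3 = 1 ⊕ 0 = 1
t5 = d ⊕ t4 = 1 ⊕ 1 = 0
t6 = t5 ⊕ t4 = 0 ⊕ 1 = 1
So t5 = 0 and t6 = 1.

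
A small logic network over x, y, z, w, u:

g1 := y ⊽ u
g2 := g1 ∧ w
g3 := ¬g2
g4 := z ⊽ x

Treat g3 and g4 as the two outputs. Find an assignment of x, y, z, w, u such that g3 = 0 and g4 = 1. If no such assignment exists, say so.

x=0 y=0 z=0 w=1 u=0

Check with x=0 y=0 z=0 w=1 u=0:
g1 = y ⊽ u = 0 ⊽ 0 = 1
g2 = g1 ∧ w = 1 ∧ 1 = 1
g3 = ¬g2 = ¬1 = 0
g4 = z ⊽ x = 0 ⊽ 0 = 1
So g3 = 0 and g4 = 1.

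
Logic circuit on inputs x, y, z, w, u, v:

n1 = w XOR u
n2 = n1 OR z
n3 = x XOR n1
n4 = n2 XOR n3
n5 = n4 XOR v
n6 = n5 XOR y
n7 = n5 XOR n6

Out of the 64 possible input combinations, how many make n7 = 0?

n7 = n5 XOR n6 must be 0, so n5 and n6 are equal.
Enumerating the 64 input combinations, 32 give n7 = 0 and 32 give n7 = 1.

32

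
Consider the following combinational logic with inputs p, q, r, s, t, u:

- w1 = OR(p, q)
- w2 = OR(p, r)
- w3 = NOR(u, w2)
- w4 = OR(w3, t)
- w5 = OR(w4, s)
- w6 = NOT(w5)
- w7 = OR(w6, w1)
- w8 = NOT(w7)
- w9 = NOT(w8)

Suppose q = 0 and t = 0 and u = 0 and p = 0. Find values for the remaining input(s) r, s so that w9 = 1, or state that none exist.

r=1, s=0

Check with q = 0 and t = 0 and u = 0 and p = 0 and r=1, s=0:
w1 = OR(p, q) = OR(0, 0) = 0
w2 = OR(p, r) = OR(0, 1) = 1
w3 = NOR(u, w2) = NOR(0, 1) = 0
w4 = OR(w3, t) = OR(0, 0) = 0
w5 = OR(w4, s) = OR(0, 0) = 0
w6 = NOT(w5) = NOT 0 = 1
w7 = OR(w6, w1) = OR(1, 0) = 1
w8 = NOT(w7) = NOT 1 = 0
w9 = NOT(w8) = NOT 0 = 1
So w9 = 1.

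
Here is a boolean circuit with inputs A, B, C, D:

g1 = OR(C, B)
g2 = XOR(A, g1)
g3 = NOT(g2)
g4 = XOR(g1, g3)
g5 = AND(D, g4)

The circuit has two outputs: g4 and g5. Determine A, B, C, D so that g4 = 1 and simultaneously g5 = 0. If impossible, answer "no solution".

Check with A=0, B=1, C=0, D=0:
g1 = OR(C, B) = OR(0, 1) = 1
g2 = XOR(A, g1) = XOR(0, 1) = 1
g3 = NOT(g2) = NOT 1 = 0
g4 = XOR(g1, g3) = XOR(1, 0) = 1
g5 = AND(D, g4) = AND(0, 1) = 0
So g4 = 1 and g5 = 0.

A=0, B=1, C=0, D=0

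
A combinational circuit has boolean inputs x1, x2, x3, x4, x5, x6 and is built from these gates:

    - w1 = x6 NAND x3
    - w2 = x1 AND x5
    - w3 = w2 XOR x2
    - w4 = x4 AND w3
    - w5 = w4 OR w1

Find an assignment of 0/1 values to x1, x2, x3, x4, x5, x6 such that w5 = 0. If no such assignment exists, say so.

w5 = w4 OR w1 must be 0, so both w4 = 0 and w1 = 0.
w4 = x4 AND w3 must be 0, so at least one of x4, w3 is 0.
Check with x1=0, x2=0, x3=1, x4=1, x5=0, x6=1:
w1 = x6 NAND x3 = 1 NAND 1 = 0
w2 = x1 AND x5 = 0 AND 0 = 0
w3 = w2 XOR x2 = 0 XOR 0 = 0
w4 = x4 AND w3 = 1 AND 0 = 0
w5 = w4 OR w1 = 0 OR 0 = 0
So w5 = 0 as required.

x1=0, x2=0, x3=1, x4=1, x5=0, x6=1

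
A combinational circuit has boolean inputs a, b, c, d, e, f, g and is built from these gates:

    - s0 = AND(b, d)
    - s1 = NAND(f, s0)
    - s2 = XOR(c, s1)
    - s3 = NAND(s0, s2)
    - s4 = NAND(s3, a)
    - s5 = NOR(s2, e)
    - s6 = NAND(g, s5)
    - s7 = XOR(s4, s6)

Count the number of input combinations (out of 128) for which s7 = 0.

72

s7 = XOR(s4, s6) must be 0, so s4 and s6 are equal.
Enumerating the 128 input combinations, 72 give s7 = 0 and 56 give s7 = 1.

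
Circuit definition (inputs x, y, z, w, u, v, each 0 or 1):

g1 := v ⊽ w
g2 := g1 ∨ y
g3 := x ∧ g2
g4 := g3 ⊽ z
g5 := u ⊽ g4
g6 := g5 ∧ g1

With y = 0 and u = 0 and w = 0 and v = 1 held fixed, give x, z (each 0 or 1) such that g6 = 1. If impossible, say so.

With y = 0 and u = 0 and w = 0 and v = 1 fixed, none of the 4 settings of x, z give g6 = 1.
For example, with x=0, z=1:
g1 = v ⊽ w = 1 ⊽ 0 = 0
g2 = g1 ∨ y = 0 ∨ 0 = 0
g3 = x ∧ g2 = 0 ∧ 0 = 0
g4 = g3 ⊽ z = 0 ⊽ 1 = 0
g5 = u ⊽ g4 = 0 ⊽ 0 = 1
g6 = g5 ∧ g1 = 1 ∧ 0 = 0
giving g6 = 0 ≠ 1.

no solution exists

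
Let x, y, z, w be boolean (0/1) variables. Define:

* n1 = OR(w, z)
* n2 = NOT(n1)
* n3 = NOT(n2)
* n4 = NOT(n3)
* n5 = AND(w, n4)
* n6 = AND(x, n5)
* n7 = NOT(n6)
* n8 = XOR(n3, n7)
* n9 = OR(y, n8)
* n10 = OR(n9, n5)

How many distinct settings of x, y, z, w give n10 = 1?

10

n10 = OR(n9, n5) must be 1, so at least one of n9, n5 is 1.
Enumerating the 16 input combinations, 10 give n10 = 1 and 6 give n10 = 0.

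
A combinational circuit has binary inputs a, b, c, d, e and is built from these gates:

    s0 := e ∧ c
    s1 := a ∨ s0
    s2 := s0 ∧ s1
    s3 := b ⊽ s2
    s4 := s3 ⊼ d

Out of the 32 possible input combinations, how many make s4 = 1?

26

s4 = s3 ⊼ d must be 1, so at least one of s3, d is 0.
Enumerating the 32 input combinations, 26 give s4 = 1 and 6 give s4 = 0.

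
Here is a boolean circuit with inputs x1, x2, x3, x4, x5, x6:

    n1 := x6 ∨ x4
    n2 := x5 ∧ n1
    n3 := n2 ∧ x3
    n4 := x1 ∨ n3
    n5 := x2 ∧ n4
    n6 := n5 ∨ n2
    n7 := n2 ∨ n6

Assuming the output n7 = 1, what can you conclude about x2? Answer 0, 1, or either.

either

Both values of x2 occur among assignments with n7 = 1:
  x2=0: x1=0, x2=0, x3=0, x4=0, x5=1, x6=1
  x2=1: x1=0, x2=1, x3=0, x4=0, x5=1, x6=1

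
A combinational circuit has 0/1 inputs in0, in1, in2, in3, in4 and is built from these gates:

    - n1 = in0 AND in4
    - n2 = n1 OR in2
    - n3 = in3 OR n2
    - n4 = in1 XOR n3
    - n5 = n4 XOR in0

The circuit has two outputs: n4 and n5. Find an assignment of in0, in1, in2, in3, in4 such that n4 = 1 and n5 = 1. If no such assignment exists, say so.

in0=0, in1=0, in2=0, in3=1, in4=0

Check with in0=0, in1=0, in2=0, in3=1, in4=0:
n1 = in0 AND in4 = 0 AND 0 = 0
n2 = n1 OR in2 = 0 OR 0 = 0
n3 = in3 OR n2 = 1 OR 0 = 1
n4 = in1 XOR n3 = 0 XOR 1 = 1
n5 = n4 XOR in0 = 1 XOR 0 = 1
So n4 = 1 and n5 = 1.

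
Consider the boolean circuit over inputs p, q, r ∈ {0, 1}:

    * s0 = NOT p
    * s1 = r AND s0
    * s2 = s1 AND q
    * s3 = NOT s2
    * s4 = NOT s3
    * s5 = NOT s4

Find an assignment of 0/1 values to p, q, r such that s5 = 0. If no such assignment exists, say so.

p=0, q=1, r=1

Check with p=0, q=1, r=1:
s0 = NOT p = NOT 0 = 1
s1 = r AND s0 = 1 AND 1 = 1
s2 = s1 AND q = 1 AND 1 = 1
s3 = NOT s2 = NOT 1 = 0
s4 = NOT s3 = NOT 0 = 1
s5 = NOT s4 = NOT 1 = 0
So s5 = 0 as required.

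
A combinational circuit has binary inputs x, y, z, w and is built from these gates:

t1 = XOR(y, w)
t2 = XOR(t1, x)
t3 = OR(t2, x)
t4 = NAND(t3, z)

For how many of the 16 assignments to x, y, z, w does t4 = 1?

t4 = NAND(t3, z) must be 1, so at least one of t3, z is 0.
Enumerating the 16 input combinations, 10 give t4 = 1 and 6 give t4 = 0.

10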